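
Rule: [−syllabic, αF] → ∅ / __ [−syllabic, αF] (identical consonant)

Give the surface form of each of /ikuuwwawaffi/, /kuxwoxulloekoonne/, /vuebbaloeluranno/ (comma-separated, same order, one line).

/ikuuwwawaffi/: /ww/ is a geminate; the first /w/ deletes. /ff/ is a geminate; the first /f/ deletes. → [ikuuwawafi].
/kuxwoxulloekoonne/: /ll/ is a geminate; the first /l/ deletes. /nn/ is a geminate; the first /n/ deletes. → [kuxwoxuloekoone].
/vuebbaloeluranno/: /bb/ is a geminate; the first /b/ deletes. /nn/ is a geminate; the first /n/ deletes. → [vuebaloelurano].

ikuuwawafi, kuxwoxuloekoone, vuebaloelurano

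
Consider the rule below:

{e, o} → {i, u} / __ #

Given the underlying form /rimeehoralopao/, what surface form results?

rimeehoralopau

/o/ is a mid vowel in word-final position, so it raises to [u].
Surface form: [rimeehoralopau].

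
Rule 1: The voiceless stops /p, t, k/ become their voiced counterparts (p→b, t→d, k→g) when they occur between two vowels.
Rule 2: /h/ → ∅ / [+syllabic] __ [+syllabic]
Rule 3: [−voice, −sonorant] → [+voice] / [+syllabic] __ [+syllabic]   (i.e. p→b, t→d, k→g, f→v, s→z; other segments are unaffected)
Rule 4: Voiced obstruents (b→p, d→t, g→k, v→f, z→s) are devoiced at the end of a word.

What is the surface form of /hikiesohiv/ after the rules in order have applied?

higiezoif

Rule 1 (intervocalic voicing): /k/ is a voiceless stop between vowels /i/ and /i/, so it voices to [g]. /hikiesohiv/ → higiesohiv.
Rule 2 (intervocalic h-deletion): /h/ occurs between vowels /o/ and /i/, so it deletes. /higiesohiv/ → higiesoiv.
Rule 3 (intervocalic voicing): /s/ is a voiceless obstruent between vowels /e/ and /o/, so it voices to [z]. /higiesoiv/ → higiezoiv.
Rule 4 (final devoicing): /v/ is a voiced obstruent in word-final position, so it devoices to [f]. /higiezoiv/ → higiezoif.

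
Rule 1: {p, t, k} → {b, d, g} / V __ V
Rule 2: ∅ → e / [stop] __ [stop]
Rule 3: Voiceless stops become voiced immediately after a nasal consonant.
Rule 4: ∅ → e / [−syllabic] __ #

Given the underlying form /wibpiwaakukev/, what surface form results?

wibepiwaagugeve

Rule 1 (intervocalic voicing): /k/ is a voiceless stop between vowels /a/ and /u/, so it voices to [g]. /k/ is a voiceless stop between vowels /u/ and /e/, so it voices to [g]. /wibpiwaakukev/ → wibpiwaagugev.
Rule 2 (stop-cluster e-epenthesis): /b/ and /p/ form a stop–stop cluster, so [e] is inserted between them. /wibpiwaagugev/ → wibepiwaagugev.
Rule 3 (post-nasal voicing): no segment meets the environment; /wibepiwaagugev/ is unchanged.
Rule 4 (final e-epenthesis): the form ends in the consonant /v/, so [e] is inserted word-finally. /wibepiwaagugev/ → wibepiwaagugeve.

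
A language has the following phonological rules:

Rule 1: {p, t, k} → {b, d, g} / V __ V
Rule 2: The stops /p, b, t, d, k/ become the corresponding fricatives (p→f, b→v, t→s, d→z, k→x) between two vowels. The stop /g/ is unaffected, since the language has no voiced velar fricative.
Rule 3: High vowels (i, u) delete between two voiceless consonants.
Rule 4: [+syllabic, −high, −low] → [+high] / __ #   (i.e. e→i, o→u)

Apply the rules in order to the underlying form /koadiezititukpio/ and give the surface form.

Rule 1 (intervocalic voicing): /t/ is a voiceless stop between vowels /i/ and /i/, so it voices to [d]. /t/ is a voiceless stop between vowels /i/ and /u/, so it voices to [d]. /koadiezititukpio/ → koadiezididukpio.
Rule 2 (intervocalic spirantization): /d/ is a stop between vowels /a/ and /i/, so it spirantizes to the fricative [z]. /d/ is a stop between vowels /i/ and /i/, so it spirantizes to the fricative [z]. /d/ is a stop between vowels /i/ and /u/, so it spirantizes to the fricative [z]. /koadiezididukpio/ → koaziezizizukpio.
Rule 3 (high vowel syncope): no segment meets the environment; /koaziezizizukpio/ is unchanged.
Rule 4 (final vowel raising): /o/ is a mid vowel in word-final position, so it raises to [u]. /koaziezizizukpio/ → koaziezizizukpiu.

koaziezizizukpiu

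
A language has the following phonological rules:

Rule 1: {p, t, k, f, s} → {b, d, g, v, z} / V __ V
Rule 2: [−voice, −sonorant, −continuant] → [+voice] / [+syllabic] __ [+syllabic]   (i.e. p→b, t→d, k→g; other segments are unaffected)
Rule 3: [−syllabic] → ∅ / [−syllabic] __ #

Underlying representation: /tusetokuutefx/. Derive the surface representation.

tuzedoguudef

Rule 1 (intervocalic voicing): /s/ is a voiceless obstruent between vowels /u/ and /e/, so it voices to [z]. /t/ is a voiceless obstruent between vowels /e/ and /o/, so it voices to [d]. /k/ is a voiceless obstruent between vowels /o/ and /u/, so it voices to [g]. /t/ is a voiceless obstruent between vowels /u/ and /e/, so it voices to [d]. /tusetokuutefx/ → tuzedoguudefx.
Rule 2 (intervocalic voicing): no segment meets the environment; /tuzedoguudefx/ is unchanged.
Rule 3 (final cluster simplification): /x/ is the second consonant of a word-final cluster /fx/, so it deletes. /tuzedoguudefx/ → tuzedoguudef.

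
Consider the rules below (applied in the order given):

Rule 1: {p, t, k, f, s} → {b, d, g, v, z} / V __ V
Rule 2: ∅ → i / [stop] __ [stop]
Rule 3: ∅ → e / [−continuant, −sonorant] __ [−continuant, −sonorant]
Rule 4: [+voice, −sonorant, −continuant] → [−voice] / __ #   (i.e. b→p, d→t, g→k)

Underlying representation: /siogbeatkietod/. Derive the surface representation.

siogibeatikiedot

Rule 1 (intervocalic voicing): /t/ is a voiceless obstruent between vowels /e/ and /o/, so it voices to [d]. /siogbeatkietod/ → siogbeatkiedod.
Rule 2 (stop-cluster i-epenthesis): /g/ and /b/ form a stop–stop cluster, so [i] is inserted between them. /t/ and /k/ form a stop–stop cluster, so [i] is inserted between them. /siogbeatkiedod/ → siogibeatikiedod.
Rule 3 (stop-cluster e-epenthesis): no segment meets the environment; /siogibeatikiedod/ is unchanged.
Rule 4 (final devoicing): /d/ is a voiced stop in word-final position, so it devoices to [t]. /siogibeatikiedod/ → siogibeatikiedot.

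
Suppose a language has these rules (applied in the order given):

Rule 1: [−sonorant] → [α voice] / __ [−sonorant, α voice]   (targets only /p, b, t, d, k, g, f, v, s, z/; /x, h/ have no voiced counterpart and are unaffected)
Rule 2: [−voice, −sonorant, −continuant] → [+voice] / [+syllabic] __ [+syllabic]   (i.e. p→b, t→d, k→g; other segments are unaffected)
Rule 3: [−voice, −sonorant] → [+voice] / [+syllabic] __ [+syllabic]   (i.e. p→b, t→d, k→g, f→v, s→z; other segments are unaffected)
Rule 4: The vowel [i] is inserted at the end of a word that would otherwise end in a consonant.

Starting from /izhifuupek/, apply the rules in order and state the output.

ishivuubeki

Rule 1 (regressive voicing assimilation): /z/ precedes the voiceless obstruent /h/, so it devoices to [s] by assimilation. /izhifuupek/ → ishifuupek.
Rule 2 (intervocalic voicing): /p/ is a voiceless stop between vowels /u/ and /e/, so it voices to [b]. /ishifuupek/ → ishifuubek.
Rule 3 (intervocalic voicing): /f/ is a voiceless obstruent between vowels /i/ and /u/, so it voices to [v]. /ishifuubek/ → ishivuubek.
Rule 4 (final i-epenthesis): the form ends in the consonant /k/, so [i] is inserted word-finally. /ishivuubek/ → ishivuubeki.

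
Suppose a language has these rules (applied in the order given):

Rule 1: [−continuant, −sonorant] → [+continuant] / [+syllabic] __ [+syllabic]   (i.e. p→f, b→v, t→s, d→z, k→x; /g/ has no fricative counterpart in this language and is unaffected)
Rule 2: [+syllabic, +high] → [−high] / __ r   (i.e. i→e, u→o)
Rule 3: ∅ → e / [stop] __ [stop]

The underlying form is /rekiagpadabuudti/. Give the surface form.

rexiagepazavuudeti

Rule 1 (intervocalic spirantization): /k/ is a stop between vowels /e/ and /i/, so it spirantizes to the fricative [x]. /d/ is a stop between vowels /a/ and /a/, so it spirantizes to the fricative [z]. /b/ is a stop between vowels /a/ and /u/, so it spirantizes to the fricative [v]. /rekiagpadabuudti/ → rexiagpazavuudti.
Rule 2 (pre-rhotic lowering): no segment meets the environment; /rexiagpazavuudti/ is unchanged.
Rule 3 (stop-cluster e-epenthesis): /g/ and /p/ form a stop–stop cluster, so [e] is inserted between them. /d/ and /t/ form a stop–stop cluster, so [e] is inserted between them. /rexiagpazavuudti/ → rexiagepazavuudeti.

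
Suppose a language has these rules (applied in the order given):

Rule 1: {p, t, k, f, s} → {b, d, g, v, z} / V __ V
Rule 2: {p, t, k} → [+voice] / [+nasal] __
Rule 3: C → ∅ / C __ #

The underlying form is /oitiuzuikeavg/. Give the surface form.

Rule 1 (intervocalic voicing): /t/ is a voiceless obstruent between vowels /i/ and /i/, so it voices to [d]. /k/ is a voiceless obstruent between vowels /i/ and /e/, so it voices to [g]. /oitiuzuikeavg/ → oidiuzuigeavg.
Rule 2 (post-nasal voicing): no segment meets the environment; /oidiuzuigeavg/ is unchanged.
Rule 3 (final cluster simplification): /g/ is the second consonant of a word-final cluster /vg/, so it deletes. /oidiuzuigeavg/ → oidiuzuigeav.

oidiuzuigeav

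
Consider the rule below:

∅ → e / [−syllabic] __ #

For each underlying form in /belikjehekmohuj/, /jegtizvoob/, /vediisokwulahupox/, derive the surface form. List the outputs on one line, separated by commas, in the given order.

/belikjehekmohuj/: the form ends in the consonant /j/, so [e] is inserted word-finally. → [belikjehekmohuje].
/jegtizvoob/: the form ends in the consonant /b/, so [e] is inserted word-finally. → [jegtizvoobe].
/vediisokwulahupox/: the form ends in the consonant /x/, so [e] is inserted word-finally. → [vediisokwulahupoxe].

belikjehekmohuje, jegtizvoobe, vediisokwulahupoxe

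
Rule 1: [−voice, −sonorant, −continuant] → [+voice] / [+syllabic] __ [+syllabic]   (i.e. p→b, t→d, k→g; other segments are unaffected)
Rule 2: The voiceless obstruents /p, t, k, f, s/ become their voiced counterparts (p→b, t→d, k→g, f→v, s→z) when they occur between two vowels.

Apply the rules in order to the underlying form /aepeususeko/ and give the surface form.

Rule 1 (intervocalic voicing): /p/ is a voiceless stop between vowels /e/ and /e/, so it voices to [b]. /k/ is a voiceless stop between vowels /e/ and /o/, so it voices to [g]. /aepeususeko/ → aebeususego.
Rule 2 (intervocalic voicing): /s/ is a voiceless obstruent between vowels /u/ and /u/, so it voices to [z]. /s/ is a voiceless obstruent between vowels /u/ and /e/, so it voices to [z]. /aebeususego/ → aebeuzuzego.

aebeuzuzego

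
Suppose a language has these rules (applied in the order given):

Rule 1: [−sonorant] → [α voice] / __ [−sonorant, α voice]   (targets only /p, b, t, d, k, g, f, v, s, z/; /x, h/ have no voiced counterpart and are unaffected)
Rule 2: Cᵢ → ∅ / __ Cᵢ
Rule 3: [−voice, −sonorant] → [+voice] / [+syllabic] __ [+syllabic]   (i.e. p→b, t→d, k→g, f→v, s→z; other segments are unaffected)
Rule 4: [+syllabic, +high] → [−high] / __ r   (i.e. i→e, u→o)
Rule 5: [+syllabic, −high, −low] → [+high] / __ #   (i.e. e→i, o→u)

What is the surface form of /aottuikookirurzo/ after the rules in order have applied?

aoduigoogerorzu

Rule 1 (regressive voicing assimilation): no segment meets the environment; /aottuikookirurzo/ is unchanged.
Rule 2 (degemination): /tt/ is a geminate; the first /t/ deletes. /aottuikookirurzo/ → aotuikookirurzo.
Rule 3 (intervocalic voicing): /t/ is a voiceless obstruent between vowels /o/ and /u/, so it voices to [d]. /k/ is a voiceless obstruent between vowels /i/ and /o/, so it voices to [g]. /k/ is a voiceless obstruent between vowels /o/ and /i/, so it voices to [g]. /aotuikookirurzo/ → aoduigoogirurzo.
Rule 4 (pre-rhotic lowering): /i/ is a high vowel immediately before /r/, so it lowers to [e]. /u/ is a high vowel immediately before /r/, so it lowers to [o]. /aoduigoogirurzo/ → aoduigoogerorzo.
Rule 5 (final vowel raising): /o/ is a mid vowel in word-final position, so it raises to [u]. /aoduigoogerorzo/ → aoduigoogerorzu.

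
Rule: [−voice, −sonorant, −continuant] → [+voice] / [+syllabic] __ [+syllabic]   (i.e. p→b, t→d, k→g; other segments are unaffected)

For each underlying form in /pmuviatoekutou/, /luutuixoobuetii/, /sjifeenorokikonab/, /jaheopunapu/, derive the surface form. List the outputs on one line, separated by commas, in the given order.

pmuviadoegudou, luuduixoobuedii, sjifeenorogigonab, jaheobunabu

/pmuviatoekutou/: /t/ is a voiceless stop between vowels /a/ and /o/, so it voices to [d]. /k/ is a voiceless stop between vowels /e/ and /u/, so it voices to [g]. /t/ is a voiceless stop between vowels /u/ and /o/, so it voices to [d]. → [pmuviadoegudou].
/luutuixoobuetii/: /t/ is a voiceless stop between vowels /u/ and /u/, so it voices to [d]. /t/ is a voiceless stop between vowels /e/ and /i/, so it voices to [d]. → [luuduixoobuedii].
/sjifeenorokikonab/: /k/ is a voiceless stop between vowels /o/ and /i/, so it voices to [g]. /k/ is a voiceless stop between vowels /i/ and /o/, so it voices to [g]. → [sjifeenorogigonab].
/jaheopunapu/: /p/ is a voiceless stop between vowels /o/ and /u/, so it voices to [b]. /p/ is a voiceless stop between vowels /a/ and /u/, so it voices to [b]. → [jaheobunabu].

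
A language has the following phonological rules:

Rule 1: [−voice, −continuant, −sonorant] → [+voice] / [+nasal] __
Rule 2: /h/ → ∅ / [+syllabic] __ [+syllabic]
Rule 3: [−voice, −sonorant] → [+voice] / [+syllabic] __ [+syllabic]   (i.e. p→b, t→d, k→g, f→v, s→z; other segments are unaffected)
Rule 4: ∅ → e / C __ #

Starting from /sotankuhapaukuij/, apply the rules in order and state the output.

Rule 1 (post-nasal voicing): /k/ is a voiceless stop immediately after the nasal /n/, so it voices to [g]. /sotankuhapaukuij/ → sotanguhapaukuij.
Rule 2 (intervocalic h-deletion): /h/ occurs between vowels /u/ and /a/, so it deletes. /sotanguhapaukuij/ → sotanguapaukuij.
Rule 3 (intervocalic voicing): /t/ is a voiceless obstruent between vowels /o/ and /a/, so it voices to [d]. /p/ is a voiceless obstruent between vowels /a/ and /a/, so it voices to [b]. /k/ is a voiceless obstruent between vowels /u/ and /u/, so it voices to [g]. /sotanguapaukuij/ → sodanguabauguij.
Rule 4 (final e-epenthesis): the form ends in the consonant /j/, so [e] is inserted word-finally. /sodanguabauguij/ → sodanguabauguije.

sodanguabauguije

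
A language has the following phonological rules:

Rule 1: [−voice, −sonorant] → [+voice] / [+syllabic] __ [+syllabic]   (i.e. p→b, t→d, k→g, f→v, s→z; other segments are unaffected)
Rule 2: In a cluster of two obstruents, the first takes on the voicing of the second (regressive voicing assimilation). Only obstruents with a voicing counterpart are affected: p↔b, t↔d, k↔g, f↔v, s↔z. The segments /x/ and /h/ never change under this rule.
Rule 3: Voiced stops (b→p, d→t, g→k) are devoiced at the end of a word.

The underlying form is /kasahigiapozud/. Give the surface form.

kazahigiabozut

Rule 1 (intervocalic voicing): /s/ is a voiceless obstruent between vowels /a/ and /a/, so it voices to [z]. /p/ is a voiceless obstruent between vowels /a/ and /o/, so it voices to [b]. /kasahigiapozud/ → kazahigiabozud.
Rule 2 (regressive voicing assimilation): no segment meets the environment; /kazahigiabozud/ is unchanged.
Rule 3 (final devoicing): /d/ is a voiced stop in word-final position, so it devoices to [t]. /kazahigiabozud/ → kazahigiabozut.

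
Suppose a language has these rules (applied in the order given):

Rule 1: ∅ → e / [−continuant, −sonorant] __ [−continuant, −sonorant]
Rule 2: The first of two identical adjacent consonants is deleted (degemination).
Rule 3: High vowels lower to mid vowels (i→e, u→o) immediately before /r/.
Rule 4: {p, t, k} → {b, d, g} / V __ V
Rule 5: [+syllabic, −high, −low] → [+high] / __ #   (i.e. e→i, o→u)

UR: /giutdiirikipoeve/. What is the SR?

giudedierigiboevi

Rule 1 (stop-cluster e-epenthesis): /t/ and /d/ form a stop–stop cluster, so [e] is inserted between them. /giutdiirikipoeve/ → giutediirikipoeve.
Rule 2 (degemination): no segment meets the environment; /giutediirikipoeve/ is unchanged.
Rule 3 (pre-rhotic lowering): /i/ is a high vowel immediately before /r/, so it lowers to [e]. /giutediirikipoeve/ → giutedierikipoeve.
Rule 4 (intervocalic voicing): /t/ is a voiceless stop between vowels /u/ and /e/, so it voices to [d]. /k/ is a voiceless stop between vowels /i/ and /i/, so it voices to [g]. /p/ is a voiceless stop between vowels /i/ and /o/, so it voices to [b]. /giutedierikipoeve/ → giudedierigiboeve.
Rule 5 (final vowel raising): /e/ is a mid vowel in word-final position, so it raises to [i]. /giudedierigiboeve/ → giudedierigiboevi.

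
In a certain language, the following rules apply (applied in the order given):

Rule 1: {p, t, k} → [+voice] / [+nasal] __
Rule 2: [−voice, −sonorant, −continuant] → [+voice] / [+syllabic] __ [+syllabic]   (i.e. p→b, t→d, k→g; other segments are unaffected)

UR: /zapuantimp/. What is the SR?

Rule 1 (post-nasal voicing): /t/ is a voiceless stop immediately after the nasal /n/, so it voices to [d]. /p/ is a voiceless stop immediately after the nasal /m/, so it voices to [b]. /zapuantimp/ → zapuandimb.
Rule 2 (intervocalic voicing): /p/ is a voiceless stop between vowels /a/ and /u/, so it voices to [b]. /zapuandimb/ → zabuandimb.

zabuandimb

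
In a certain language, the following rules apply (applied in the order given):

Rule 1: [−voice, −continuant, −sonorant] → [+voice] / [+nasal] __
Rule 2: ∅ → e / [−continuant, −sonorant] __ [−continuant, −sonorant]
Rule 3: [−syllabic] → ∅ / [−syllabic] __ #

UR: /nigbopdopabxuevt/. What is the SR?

Rule 1 (post-nasal voicing): no segment meets the environment; /nigbopdopabxuevt/ is unchanged.
Rule 2 (stop-cluster e-epenthesis): /g/ and /b/ form a stop–stop cluster, so [e] is inserted between them. /p/ and /d/ form a stop–stop cluster, so [e] is inserted between them. /nigbopdopabxuevt/ → nigebopedopabxuevt.
Rule 3 (final cluster simplification): /t/ is the second consonant of a word-final cluster /vt/, so it deletes. /nigebopedopabxuevt/ → nigebopedopabxuev.

nigebopedopabxuev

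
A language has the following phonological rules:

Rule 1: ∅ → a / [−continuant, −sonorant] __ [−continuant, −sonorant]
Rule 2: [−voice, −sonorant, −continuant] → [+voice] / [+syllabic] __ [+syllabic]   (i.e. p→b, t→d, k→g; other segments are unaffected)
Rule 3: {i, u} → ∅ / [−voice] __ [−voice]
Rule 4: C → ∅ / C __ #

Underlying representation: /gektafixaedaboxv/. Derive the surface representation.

Rule 1 (stop-cluster a-epenthesis): /k/ and /t/ form a stop–stop cluster, so [a] is inserted between them. /gektafixaedaboxv/ → gekatafixaedaboxv.
Rule 2 (intervocalic voicing): /k/ is a voiceless stop between vowels /e/ and /a/, so it voices to [g]. /t/ is a voiceless stop between vowels /a/ and /a/, so it voices to [d]. /gekatafixaedaboxv/ → gegadafixaedaboxv.
Rule 3 (high vowel syncope): /i/ is a high vowel flanked by voiceless consonants /f/ and /x/, so it deletes. /gegadafixaedaboxv/ → gegadafxaedaboxv.
Rule 4 (final cluster simplification): /v/ is the second consonant of a word-final cluster /xv/, so it deletes. /gegadafxaedaboxv/ → gegadafxaedabox.

gegadafxaedabox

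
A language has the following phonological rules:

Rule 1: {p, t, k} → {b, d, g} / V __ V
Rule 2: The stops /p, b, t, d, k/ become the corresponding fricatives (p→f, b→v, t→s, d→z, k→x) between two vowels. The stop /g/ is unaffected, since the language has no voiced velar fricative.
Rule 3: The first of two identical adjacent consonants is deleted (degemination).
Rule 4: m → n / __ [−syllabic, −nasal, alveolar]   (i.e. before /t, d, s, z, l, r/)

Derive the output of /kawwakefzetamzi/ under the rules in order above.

Rule 1 (intervocalic voicing): /k/ is a voiceless stop between vowels /a/ and /e/, so it voices to [g]. /t/ is a voiceless stop between vowels /e/ and /a/, so it voices to [d]. /kawwakefzetamzi/ → kawwagefzedamzi.
Rule 2 (intervocalic spirantization): /d/ is a stop between vowels /e/ and /a/, so it spirantizes to the fricative [z]. /kawwagefzedamzi/ → kawwagefzezamzi.
Rule 3 (degemination): /ww/ is a geminate; the first /w/ deletes. /kawwagefzezamzi/ → kawagefzezamzi.
Rule 4 (nasal place assimilation): /m/ precedes the alveolar consonant /z/, so it assimilates in place to [n]. /kawagefzezamzi/ → kawagefzezanzi.

kawagefzezanzi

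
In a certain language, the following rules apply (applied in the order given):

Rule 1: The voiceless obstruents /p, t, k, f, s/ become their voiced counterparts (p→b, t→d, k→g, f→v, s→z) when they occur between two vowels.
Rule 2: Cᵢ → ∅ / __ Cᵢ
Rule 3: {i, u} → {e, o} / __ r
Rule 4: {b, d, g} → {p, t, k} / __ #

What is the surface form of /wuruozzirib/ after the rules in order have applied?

woruozerip

Rule 1 (intervocalic voicing): no segment meets the environment; /wuruozzirib/ is unchanged.
Rule 2 (degemination): /zz/ is a geminate; the first /z/ deletes. /wuruozzirib/ → wuruozirib.
Rule 3 (pre-rhotic lowering): /u/ is a high vowel immediately before /r/, so it lowers to [o]. /i/ is a high vowel immediately before /r/, so it lowers to [e]. /wuruozirib/ → woruozerib.
Rule 4 (final devoicing): /b/ is a voiced stop in word-final position, so it devoices to [p]. /woruozerib/ → woruozerip.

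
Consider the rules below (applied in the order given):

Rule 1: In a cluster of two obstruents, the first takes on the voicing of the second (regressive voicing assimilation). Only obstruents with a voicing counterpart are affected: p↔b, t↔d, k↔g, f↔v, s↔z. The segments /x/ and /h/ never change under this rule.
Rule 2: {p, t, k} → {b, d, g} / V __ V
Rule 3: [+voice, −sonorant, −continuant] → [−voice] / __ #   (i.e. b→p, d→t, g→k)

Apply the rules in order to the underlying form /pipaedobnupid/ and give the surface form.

Rule 1 (regressive voicing assimilation): no segment meets the environment; /pipaedobnupid/ is unchanged.
Rule 2 (intervocalic voicing): /p/ is a voiceless stop between vowels /i/ and /a/, so it voices to [b]. /p/ is a voiceless stop between vowels /u/ and /i/, so it voices to [b]. /pipaedobnupid/ → pibaedobnubid.
Rule 3 (final devoicing): /d/ is a voiced stop in word-final position, so it devoices to [t]. /pibaedobnubid/ → pibaedobnubit.

pibaedobnubit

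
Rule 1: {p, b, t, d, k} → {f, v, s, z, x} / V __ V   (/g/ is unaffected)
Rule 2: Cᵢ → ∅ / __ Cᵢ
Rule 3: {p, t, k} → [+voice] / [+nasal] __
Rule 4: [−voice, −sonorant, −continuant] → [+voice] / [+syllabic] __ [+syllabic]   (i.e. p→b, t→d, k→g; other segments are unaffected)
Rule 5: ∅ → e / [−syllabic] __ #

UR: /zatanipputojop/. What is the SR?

zasanibusojope

Rule 1 (intervocalic spirantization): /t/ is a stop between vowels /a/ and /a/, so it spirantizes to the fricative [s]. /t/ is a stop between vowels /u/ and /o/, so it spirantizes to the fricative [s]. /zatanipputojop/ → zasanippusojop.
Rule 2 (degemination): /pp/ is a geminate; the first /p/ deletes. /zasanippusojop/ → zasanipusojop.
Rule 3 (post-nasal voicing): no segment meets the environment; /zasanipusojop/ is unchanged.
Rule 4 (intervocalic voicing): /p/ is a voiceless stop between vowels /i/ and /u/, so it voices to [b]. /zasanipusojop/ → zasanibusojop.
Rule 5 (final e-epenthesis): the form ends in the consonant /p/, so [e] is inserted word-finally. /zasanibusojop/ → zasanibusojope.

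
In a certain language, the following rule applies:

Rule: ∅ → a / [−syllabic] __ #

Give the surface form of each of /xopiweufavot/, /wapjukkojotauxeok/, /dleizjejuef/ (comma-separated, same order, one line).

/xopiweufavot/: the form ends in the consonant /t/, so [a] is inserted word-finally. → [xopiweufavota].
/wapjukkojotauxeok/: the form ends in the consonant /k/, so [a] is inserted word-finally. → [wapjukkojotauxeoka].
/dleizjejuef/: the form ends in the consonant /f/, so [a] is inserted word-finally. → [dleizjejuefa].

xopiweufavota, wapjukkojotauxeoka, dleizjejuefa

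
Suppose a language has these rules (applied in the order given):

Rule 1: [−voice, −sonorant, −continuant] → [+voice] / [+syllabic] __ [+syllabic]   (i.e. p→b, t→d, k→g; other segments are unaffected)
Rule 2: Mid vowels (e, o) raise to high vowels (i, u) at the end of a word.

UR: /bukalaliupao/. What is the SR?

Rule 1 (intervocalic voicing): /k/ is a voiceless stop between vowels /u/ and /a/, so it voices to [g]. /p/ is a voiceless stop between vowels /u/ and /a/, so it voices to [b]. /bukalaliupao/ → bugalaliubao.
Rule 2 (final vowel raising): /o/ is a mid vowel in word-final position, so it raises to [u]. /bugalaliubao/ → bugalaliubau.

bugalaliubau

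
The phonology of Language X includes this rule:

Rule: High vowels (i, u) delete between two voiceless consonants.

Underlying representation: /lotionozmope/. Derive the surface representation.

lotionozmope

No segment of /lotionozmope/ meets the structural description of the rule, so the form surfaces unchanged.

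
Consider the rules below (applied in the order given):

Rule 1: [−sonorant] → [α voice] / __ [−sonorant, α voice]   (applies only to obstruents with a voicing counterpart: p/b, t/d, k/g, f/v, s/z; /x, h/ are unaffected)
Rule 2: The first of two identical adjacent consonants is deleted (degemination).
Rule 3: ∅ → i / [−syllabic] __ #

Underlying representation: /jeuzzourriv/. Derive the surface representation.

Rule 1 (regressive voicing assimilation): no segment meets the environment; /jeuzzourriv/ is unchanged.
Rule 2 (degemination): /zz/ is a geminate; the first /z/ deletes. /rr/ is a geminate; the first /r/ deletes. /jeuzzourriv/ → jeuzouriv.
Rule 3 (final i-epenthesis): the form ends in the consonant /v/, so [i] is inserted word-finally. /jeuzouriv/ → jeuzourivi.

jeuzourivi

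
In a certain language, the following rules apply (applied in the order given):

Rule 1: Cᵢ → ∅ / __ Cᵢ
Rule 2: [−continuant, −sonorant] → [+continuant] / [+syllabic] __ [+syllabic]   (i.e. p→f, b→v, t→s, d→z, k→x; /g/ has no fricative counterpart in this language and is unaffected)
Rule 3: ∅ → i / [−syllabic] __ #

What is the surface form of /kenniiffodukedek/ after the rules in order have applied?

Rule 1 (degemination): /nn/ is a geminate; the first /n/ deletes. /ff/ is a geminate; the first /f/ deletes. /kenniiffodukedek/ → keniifodukedek.
Rule 2 (intervocalic spirantization): /d/ is a stop between vowels /o/ and /u/, so it spirantizes to the fricative [z]. /k/ is a stop between vowels /u/ and /e/, so it spirantizes to the fricative [x]. /d/ is a stop between vowels /e/ and /e/, so it spirantizes to the fricative [z]. /keniifodukedek/ → keniifozuxezek.
Rule 3 (final i-epenthesis): the form ends in the consonant /k/, so [i] is inserted word-finally. /keniifozuxezek/ → keniifozuxezeki.

keniifozuxezeki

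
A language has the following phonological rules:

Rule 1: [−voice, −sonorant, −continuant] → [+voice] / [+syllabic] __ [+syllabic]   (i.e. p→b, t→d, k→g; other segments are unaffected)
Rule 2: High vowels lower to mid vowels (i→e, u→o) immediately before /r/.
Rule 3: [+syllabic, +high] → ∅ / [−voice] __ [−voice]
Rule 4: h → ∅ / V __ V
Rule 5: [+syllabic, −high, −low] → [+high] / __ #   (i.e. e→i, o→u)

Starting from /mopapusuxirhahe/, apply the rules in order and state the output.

mobabusxerhai

Rule 1 (intervocalic voicing): /p/ is a voiceless stop between vowels /o/ and /a/, so it voices to [b]. /p/ is a voiceless stop between vowels /a/ and /u/, so it voices to [b]. /mopapusuxirhahe/ → mobabusuxirhahe.
Rule 2 (pre-rhotic lowering): /i/ is a high vowel immediately before /r/, so it lowers to [e]. /mobabusuxirhahe/ → mobabusuxerhahe.
Rule 3 (high vowel syncope): /u/ is a high vowel flanked by voiceless consonants /s/ and /x/, so it deletes. /mobabusuxerhahe/ → mobabusxerhahe.
Rule 4 (intervocalic h-deletion): /h/ occurs between vowels /a/ and /e/, so it deletes. /mobabusxerhahe/ → mobabusxerhae.
Rule 5 (final vowel raising): /e/ is a mid vowel in word-final position, so it raises to [i]. /mobabusxerhae/ → mobabusxerhai.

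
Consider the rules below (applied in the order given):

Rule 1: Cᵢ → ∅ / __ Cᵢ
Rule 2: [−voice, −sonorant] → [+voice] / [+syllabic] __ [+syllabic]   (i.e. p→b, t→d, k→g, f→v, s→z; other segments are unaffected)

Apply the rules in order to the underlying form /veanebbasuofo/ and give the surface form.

veanebazuovo

Rule 1 (degemination): /bb/ is a geminate; the first /b/ deletes. /veanebbasuofo/ → veanebasuofo.
Rule 2 (intervocalic voicing): /s/ is a voiceless obstruent between vowels /a/ and /u/, so it voices to [z]. /f/ is a voiceless obstruent between vowels /o/ and /o/, so it voices to [v]. /veanebasuofo/ → veanebazuovo.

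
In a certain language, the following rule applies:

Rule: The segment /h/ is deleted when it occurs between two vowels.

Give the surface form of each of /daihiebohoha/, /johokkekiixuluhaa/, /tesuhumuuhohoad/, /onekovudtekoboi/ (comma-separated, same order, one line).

daiiebooa, jookkekiixuluaa, tesuumuuooad, onekovudtekoboi

/daihiebohoha/: /h/ occurs between vowels /i/ and /i/, so it deletes. /h/ occurs between vowels /o/ and /o/, so it deletes. /h/ occurs between vowels /o/ and /a/, so it deletes. → [daiiebooa].
/johokkekiixuluhaa/: /h/ occurs between vowels /o/ and /o/, so it deletes. /h/ occurs between vowels /u/ and /a/, so it deletes. → [jookkekiixuluaa].
/tesuhumuuhohoad/: /h/ occurs between vowels /u/ and /u/, so it deletes. /h/ occurs between vowels /u/ and /o/, so it deletes. /h/ occurs between vowels /o/ and /o/, so it deletes. → [tesuumuuooad].
/onekovudtekoboi/: the rule's environment is not met; surfaces unchanged as [onekovudtekoboi].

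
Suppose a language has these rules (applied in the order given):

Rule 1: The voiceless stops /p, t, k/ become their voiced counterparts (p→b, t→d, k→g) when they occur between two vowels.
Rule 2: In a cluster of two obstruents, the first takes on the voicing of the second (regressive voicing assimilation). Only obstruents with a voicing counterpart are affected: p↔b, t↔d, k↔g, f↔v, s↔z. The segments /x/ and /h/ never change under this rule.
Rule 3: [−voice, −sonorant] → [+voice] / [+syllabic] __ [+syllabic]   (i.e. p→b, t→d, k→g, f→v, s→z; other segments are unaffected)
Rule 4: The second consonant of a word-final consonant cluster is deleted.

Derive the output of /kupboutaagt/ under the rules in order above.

kubboudaak

Rule 1 (intervocalic voicing): /t/ is a voiceless stop between vowels /u/ and /a/, so it voices to [d]. /kupboutaagt/ → kupboudaagt.
Rule 2 (regressive voicing assimilation): /p/ precedes the voiced obstruent /b/, so it voices to [b] by assimilation. /g/ precedes the voiceless obstruent /t/, so it devoices to [k] by assimilation. /kupboudaagt/ → kubboudaakt.
Rule 3 (intervocalic voicing): no segment meets the environment; /kubboudaakt/ is unchanged.
Rule 4 (final cluster simplification): /t/ is the second consonant of a word-final cluster /kt/, so it deletes. /kubboudaakt/ → kubboudaak.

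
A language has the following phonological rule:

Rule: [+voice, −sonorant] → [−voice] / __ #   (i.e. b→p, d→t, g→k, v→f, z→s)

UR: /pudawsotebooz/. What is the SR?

Scanning /pudawsotebooz/: /d/ at position 3 is not in the conditioning environment; /b/ at position 10 is not in the conditioning environment; /z/ is a voiced obstruent in word-final position, so it devoices to [s].
Result: [pudawsoteboos].

pudawsoteboos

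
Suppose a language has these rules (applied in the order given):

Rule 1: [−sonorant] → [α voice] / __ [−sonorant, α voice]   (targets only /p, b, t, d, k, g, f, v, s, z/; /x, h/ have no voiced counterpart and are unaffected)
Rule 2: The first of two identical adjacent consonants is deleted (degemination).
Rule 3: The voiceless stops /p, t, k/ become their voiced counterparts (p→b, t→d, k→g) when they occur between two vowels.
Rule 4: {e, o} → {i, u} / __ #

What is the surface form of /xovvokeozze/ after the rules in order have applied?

xovogeozi

Rule 1 (regressive voicing assimilation): no segment meets the environment; /xovvokeozze/ is unchanged.
Rule 2 (degemination): /vv/ is a geminate; the first /v/ deletes. /zz/ is a geminate; the first /z/ deletes. /xovvokeozze/ → xovokeoze.
Rule 3 (intervocalic voicing): /k/ is a voiceless stop between vowels /o/ and /e/, so it voices to [g]. /xovokeoze/ → xovogeoze.
Rule 4 (final vowel raising): /e/ is a mid vowel in word-final position, so it raises to [i]. /xovogeoze/ → xovogeozi.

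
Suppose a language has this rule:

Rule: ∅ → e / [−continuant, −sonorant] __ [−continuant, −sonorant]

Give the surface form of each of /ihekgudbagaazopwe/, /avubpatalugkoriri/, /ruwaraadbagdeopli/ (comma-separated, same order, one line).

ihekegudebagaazopwe, avubepatalugekoriri, ruwaraadebagedeopli

/ihekgudbagaazopwe/: /k/ and /g/ form a stop–stop cluster, so [e] is inserted between them. /d/ and /b/ form a stop–stop cluster, so [e] is inserted between them. → [ihekegudebagaazopwe].
/avubpatalugkoriri/: /b/ and /p/ form a stop–stop cluster, so [e] is inserted between them. /g/ and /k/ form a stop–stop cluster, so [e] is inserted between them. → [avubepatalugekoriri].
/ruwaraadbagdeopli/: /d/ and /b/ form a stop–stop cluster, so [e] is inserted between them. /g/ and /d/ form a stop–stop cluster, so [e] is inserted between them. → [ruwaraadebagedeopli].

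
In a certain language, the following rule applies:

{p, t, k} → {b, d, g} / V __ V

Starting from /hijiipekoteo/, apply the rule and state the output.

hijiibegodeo

/p/ is a voiceless stop between vowels /i/ and /e/, so it voices to [b].
/k/ is a voiceless stop between vowels /e/ and /o/, so it voices to [g].
/t/ is a voiceless stop between vowels /o/ and /e/, so it voices to [d].
Surface form: [hijiibegodeo].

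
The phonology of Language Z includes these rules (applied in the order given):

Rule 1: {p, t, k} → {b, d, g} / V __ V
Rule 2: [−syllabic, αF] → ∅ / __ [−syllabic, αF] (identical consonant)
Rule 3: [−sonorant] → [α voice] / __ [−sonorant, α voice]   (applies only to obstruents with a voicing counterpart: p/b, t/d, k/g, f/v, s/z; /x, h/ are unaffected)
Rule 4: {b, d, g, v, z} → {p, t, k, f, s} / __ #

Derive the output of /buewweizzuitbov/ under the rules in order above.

Rule 1 (intervocalic voicing): no segment meets the environment; /buewweizzuitbov/ is unchanged.
Rule 2 (degemination): /ww/ is a geminate; the first /w/ deletes. /zz/ is a geminate; the first /z/ deletes. /buewweizzuitbov/ → bueweizuitbov.
Rule 3 (regressive voicing assimilation): /t/ precedes the voiced obstruent /b/, so it voices to [d] by assimilation. /bueweizuitbov/ → bueweizuidbov.
Rule 4 (final devoicing): /v/ is a voiced obstruent in word-final position, so it devoices to [f]. /bueweizuidbov/ → bueweizuidbof.

bueweizuidbof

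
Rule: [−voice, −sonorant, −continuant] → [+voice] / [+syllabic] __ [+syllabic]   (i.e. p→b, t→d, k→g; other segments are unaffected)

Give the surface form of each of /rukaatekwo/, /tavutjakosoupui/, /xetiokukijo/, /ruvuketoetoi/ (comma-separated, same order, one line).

/rukaatekwo/: /k/ is a voiceless stop between vowels /u/ and /a/, so it voices to [g]. /t/ is a voiceless stop between vowels /a/ and /e/, so it voices to [d]. → [rugaadekwo].
/tavutjakosoupui/: /k/ is a voiceless stop between vowels /a/ and /o/, so it voices to [g]. /p/ is a voiceless stop between vowels /u/ and /u/, so it voices to [b]. → [tavutjagosoubui].
/xetiokukijo/: /t/ is a voiceless stop between vowels /e/ and /i/, so it voices to [d]. /k/ is a voiceless stop between vowels /o/ and /u/, so it voices to [g]. /k/ is a voiceless stop between vowels /u/ and /i/, so it voices to [g]. → [xediogugijo].
/ruvuketoetoi/: /k/ is a voiceless stop between vowels /u/ and /e/, so it voices to [g]. /t/ is a voiceless stop between vowels /e/ and /o/, so it voices to [d]. /t/ is a voiceless stop between vowels /e/ and /o/, so it voices to [d]. → [ruvugedoedoi].

rugaadekwo, tavutjagosoubui, xediogugijo, ruvugedoedoi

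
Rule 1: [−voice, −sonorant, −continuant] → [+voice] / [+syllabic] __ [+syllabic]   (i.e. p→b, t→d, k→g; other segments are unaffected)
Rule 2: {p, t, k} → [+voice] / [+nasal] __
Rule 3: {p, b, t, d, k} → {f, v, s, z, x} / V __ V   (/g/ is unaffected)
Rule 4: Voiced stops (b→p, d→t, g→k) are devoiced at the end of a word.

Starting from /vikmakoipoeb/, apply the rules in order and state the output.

vikmagoivoep

Rule 1 (intervocalic voicing): /k/ is a voiceless stop between vowels /a/ and /o/, so it voices to [g]. /p/ is a voiceless stop between vowels /i/ and /o/, so it voices to [b]. /vikmakoipoeb/ → vikmagoiboeb.
Rule 2 (post-nasal voicing): no segment meets the environment; /vikmagoiboeb/ is unchanged.
Rule 3 (intervocalic spirantization): /b/ is a stop between vowels /i/ and /o/, so it spirantizes to the fricative [v]. /vikmagoiboeb/ → vikmagoivoeb.
Rule 4 (final devoicing): /b/ is a voiced stop in word-final position, so it devoices to [p]. /vikmagoivoeb/ → vikmagoivoep.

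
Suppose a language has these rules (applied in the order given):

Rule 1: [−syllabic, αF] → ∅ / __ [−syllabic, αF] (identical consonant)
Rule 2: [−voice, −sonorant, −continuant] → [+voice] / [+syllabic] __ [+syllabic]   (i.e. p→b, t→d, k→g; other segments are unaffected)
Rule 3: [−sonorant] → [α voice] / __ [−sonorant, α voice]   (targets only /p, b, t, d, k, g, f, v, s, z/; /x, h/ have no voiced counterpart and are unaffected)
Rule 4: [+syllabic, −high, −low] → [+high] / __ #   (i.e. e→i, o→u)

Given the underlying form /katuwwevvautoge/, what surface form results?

kaduwevaudogi

Rule 1 (degemination): /ww/ is a geminate; the first /w/ deletes. /vv/ is a geminate; the first /v/ deletes. /katuwwevvautoge/ → katuwevautoge.
Rule 2 (intervocalic voicing): /t/ is a voiceless stop between vowels /a/ and /u/, so it voices to [d]. /t/ is a voiceless stop between vowels /u/ and /o/, so it voices to [d]. /katuwevautoge/ → kaduwevaudoge.
Rule 3 (regressive voicing assimilation): no segment meets the environment; /kaduwevaudoge/ is unchanged.
Rule 4 (final vowel raising): /e/ is a mid vowel in word-final position, so it raises to [i]. /kaduwevaudoge/ → kaduwevaudogi.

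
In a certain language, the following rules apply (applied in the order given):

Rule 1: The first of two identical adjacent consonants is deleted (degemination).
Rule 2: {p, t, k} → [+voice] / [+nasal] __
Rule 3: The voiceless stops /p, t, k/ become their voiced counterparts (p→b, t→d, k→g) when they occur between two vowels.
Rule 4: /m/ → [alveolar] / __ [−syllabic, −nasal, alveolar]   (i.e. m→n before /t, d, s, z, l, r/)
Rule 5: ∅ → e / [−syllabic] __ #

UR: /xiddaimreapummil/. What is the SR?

Rule 1 (degemination): /dd/ is a geminate; the first /d/ deletes. /mm/ is a geminate; the first /m/ deletes. /xiddaimreapummil/ → xidaimreapumil.
Rule 2 (post-nasal voicing): no segment meets the environment; /xidaimreapumil/ is unchanged.
Rule 3 (intervocalic voicing): /p/ is a voiceless stop between vowels /a/ and /u/, so it voices to [b]. /xidaimreapumil/ → xidaimreabumil.
Rule 4 (nasal place assimilation): /m/ precedes the alveolar consonant /r/, so it assimilates in place to [n]. /xidaimreabumil/ → xidainreabumil.
Rule 5 (final e-epenthesis): the form ends in the consonant /l/, so [e] is inserted word-finally. /xidainreabumil/ → xidainreabumile.

xidainreabumile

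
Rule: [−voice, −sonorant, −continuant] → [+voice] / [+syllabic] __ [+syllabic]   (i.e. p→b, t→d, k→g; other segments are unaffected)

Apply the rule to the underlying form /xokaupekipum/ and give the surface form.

/k/ is a voiceless stop between vowels /o/ and /a/, so it voices to [g].
/p/ is a voiceless stop between vowels /u/ and /e/, so it voices to [b].
/k/ is a voiceless stop between vowels /e/ and /i/, so it voices to [g].
/p/ is a voiceless stop between vowels /i/ and /u/, so it voices to [b].
Surface form: [xogaubegibum].

xogaubegibum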